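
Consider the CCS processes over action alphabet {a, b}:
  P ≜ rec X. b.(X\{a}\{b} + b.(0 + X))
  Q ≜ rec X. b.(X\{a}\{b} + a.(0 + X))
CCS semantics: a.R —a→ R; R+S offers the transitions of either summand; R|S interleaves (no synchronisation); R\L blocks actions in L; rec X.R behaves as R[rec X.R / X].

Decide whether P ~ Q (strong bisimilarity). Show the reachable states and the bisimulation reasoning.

LTS(P): 3 reachable states
  u0 = rec X. b.(X\{a}\{b} + b.(0 + X)) | -b-> u1
  u1 = (rec X. b.(X\{a}\{b} + b.(0 + X)))\{a}\{b} + b.(0 + (rec X. b.(X\{a}\{b} + b.(0 + X)))) | -b-> u2
  u2 = 0 + (rec X. b.(X\{a}\{b} + b.(0 + X))) | -b-> u1
LTS(Q): 3 reachable states
  v0 = rec X. b.(X\{a}\{b} + a.(0 + X)) | -b-> v1
  v1 = (rec X. b.(X\{a}\{b} + a.(0 + X)))\{a}\{b} + a.(0 + (rec X. b.(X\{a}\{b} + a.(0 + X)))) | -a-> v2
  v2 = 0 + (rec X. b.(X\{a}\{b} + a.(0 + X))) | -b-> v1
Coarsest stable partition (strong bisimilarity classes):
  B0 = {u0, u1, u2}
  B1 = {v0, v2}
  B2 = {v1}
u0 ∈ B0, v0 ∈ B1 → different blocks

NO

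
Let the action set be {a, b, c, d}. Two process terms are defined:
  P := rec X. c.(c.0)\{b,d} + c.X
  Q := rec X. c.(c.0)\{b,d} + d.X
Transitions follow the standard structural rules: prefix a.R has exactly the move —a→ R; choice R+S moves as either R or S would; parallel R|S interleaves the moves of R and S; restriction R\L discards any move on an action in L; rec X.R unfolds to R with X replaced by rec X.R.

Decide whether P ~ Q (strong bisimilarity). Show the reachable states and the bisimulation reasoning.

NO

Reachable graph of P (3 states):
  m0 = rec X. c.(c.0)\{b,d} + c.X has moves —c→ m0, —c→ m1
  m1 = (c.0)\{b,d} has moves —c→ m2
  m2 = 0\{b,d} has moves deadlocked
Reachable graph of Q (3 states):
  n0 = rec X. c.(c.0)\{b,d} + d.X has moves —c→ n1, —d→ n0
  n1 = (c.0)\{b,d} has moves —c→ n2
  n2 = 0\{b,d} has moves deadlocked
Coarsest stable partition (strong bisimilarity classes):
  B0 = {m0}
  B1 = {m1, n1}
  B2 = {m2, n2}
  B3 = {n0}
m0 ∈ B0, n0 ∈ B3 → different blocks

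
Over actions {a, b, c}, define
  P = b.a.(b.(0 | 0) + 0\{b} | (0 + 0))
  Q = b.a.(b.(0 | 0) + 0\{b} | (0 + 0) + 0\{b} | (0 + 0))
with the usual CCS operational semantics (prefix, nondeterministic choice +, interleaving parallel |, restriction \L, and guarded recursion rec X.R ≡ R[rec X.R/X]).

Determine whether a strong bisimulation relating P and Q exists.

LTS(P): 4 reachable states
  m0 = b.a.(b.(0 | 0) + 0\{b} | (0 + 0)) | =b=> m1
  m1 = a.(b.(0 | 0) + 0\{b} | (0 + 0)) | =a=> m2
  m2 = b.(0 | 0) + 0\{b} | (0 + 0) | =b=> m3
  m3 = 0 | 0 | ∅
LTS(Q): 4 reachable states
  n0 = b.a.(b.(0 | 0) + 0\{b} | (0 + 0) + 0\{b} | (0 + 0)) | =b=> n1
  n1 = a.(b.(0 | 0) + 0\{b} | (0 + 0) + 0\{b} | (0 + 0)) | =a=> n2
  n2 = b.(0 | 0) + 0\{b} | (0 + 0) + 0\{b} | (0 + 0) | =b=> n3
  n3 = 0 | 0 | ∅
Partition-refinement fixed point:
  B0 = {m0, n0}
  B1 = {m1, n1}
  B2 = {m2, n2}
  B3 = {m3, n3}
m0 ∈ B0, n0 ∈ B0 → same block

P ~ Q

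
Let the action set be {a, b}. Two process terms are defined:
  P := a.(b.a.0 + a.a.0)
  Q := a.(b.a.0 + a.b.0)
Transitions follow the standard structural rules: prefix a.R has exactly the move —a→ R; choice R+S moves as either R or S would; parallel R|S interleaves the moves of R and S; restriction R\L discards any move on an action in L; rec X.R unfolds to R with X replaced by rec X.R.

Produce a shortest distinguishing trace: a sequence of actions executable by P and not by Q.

aaa

LTS(P): 4 reachable states
  u0 = a.(b.a.0 + a.a.0) → ··a··> u1
  u1 = b.a.0 + a.a.0 → ··a··> u2, ··b··> u2
  u2 = a.0 → ··a··> u3
  u3 = 0 → ∅
LTS(Q): 5 reachable states
  v0 = a.(b.a.0 + a.b.0) → ··a··> v1
  v1 = b.a.0 + a.b.0 → ··a··> v2, ··b··> v3
  v2 = b.0 → ··b··> v4
  v3 = a.0 → ··a··> v4
  v4 = 0 → ∅
Executing aaa from P (initial set {u0}):
  after a @ step 1: {u1}
  after a @ step 2: {u2}
  after a @ step 3: {u3}
  P completes σ.
Executing aaa from Q (initial set {v0}):
  after a @ step 1: {v1}
  after a @ step 2: {v2}
  after a @ step 3: ∅  — Q cannot continue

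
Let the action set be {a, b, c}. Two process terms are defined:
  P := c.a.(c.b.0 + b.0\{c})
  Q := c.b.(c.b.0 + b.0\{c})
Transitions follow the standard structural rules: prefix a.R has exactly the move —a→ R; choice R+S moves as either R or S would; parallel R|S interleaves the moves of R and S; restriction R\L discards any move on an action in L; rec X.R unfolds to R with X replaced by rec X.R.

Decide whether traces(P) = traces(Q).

traces(P) ≠ traces(Q) — witness ⟨ca⟩

LTS(P): 6 reachable states
  m0 = c.a.(c.b.0 + b.0\{c}) :: --c--▸ m1
  m1 = a.(c.b.0 + b.0\{c}) :: --a--▸ m2
  m2 = c.b.0 + b.0\{c} :: --b--▸ m3, --c--▸ m4
  m3 = 0\{c} :: ∅
  m4 = b.0 :: --b--▸ m5
  m5 = 0 :: ∅
LTS(Q): 6 reachable states
  n0 = c.b.(c.b.0 + b.0\{c}) :: --c--▸ n1
  n1 = b.(c.b.0 + b.0\{c}) :: --b--▸ n2
  n2 = c.b.0 + b.0\{c} :: --b--▸ n3, --c--▸ n4
  n3 = 0\{c} :: ∅
  n4 = b.0 :: --b--▸ n5
  n5 = 0 :: ∅
Trace ⟨ca⟩ through P, begin at {m0}:
  step 1 (c): {m1}
  step 2 (a): {m2}
  ✓ P
Trace ⟨ca⟩ through Q, begin at {n0}:
  step 1 (c): {n1}
  step 2 (a): ∅  — Q cannot continue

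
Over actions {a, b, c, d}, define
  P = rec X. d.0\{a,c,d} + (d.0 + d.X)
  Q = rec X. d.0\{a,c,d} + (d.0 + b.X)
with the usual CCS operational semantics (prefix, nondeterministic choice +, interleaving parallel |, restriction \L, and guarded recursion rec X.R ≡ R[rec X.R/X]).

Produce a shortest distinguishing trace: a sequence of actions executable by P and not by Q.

dd

P's transition system — 3 states:
  u0 = rec X. d.0\{a,c,d} + (d.0 + d.X) → ··d··> u0, ··d··> u1, ··d··> u2
  u1 = 0 → deadlocked
  u2 = 0\{a,c,d} → deadlocked
Q's transition system — 3 states:
  v0 = rec X. d.0\{a,c,d} + (d.0 + b.X) → ··b··> v0, ··d··> v1, ··d··> v2
  v1 = 0 → deadlocked
  v2 = 0\{a,c,d} → deadlocked
Trace ⟨dd⟩ through P, begin at {u0}:
  after d @ step 1: {u0, u1, u2}
  after d @ step 2: {u0, u1, u2}
  P completes σ.
Trace ⟨dd⟩ through Q, begin at {v0}:
  after d @ step 1: {v1, v2}
  after d @ step 2: ∅ (Q stuck)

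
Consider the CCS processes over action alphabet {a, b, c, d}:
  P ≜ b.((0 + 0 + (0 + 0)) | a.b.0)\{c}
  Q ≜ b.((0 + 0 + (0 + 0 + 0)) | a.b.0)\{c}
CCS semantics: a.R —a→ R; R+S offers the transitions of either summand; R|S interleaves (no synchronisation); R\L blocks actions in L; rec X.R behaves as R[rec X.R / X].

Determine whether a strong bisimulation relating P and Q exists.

P's transition system — 4 states:
  s0 = b.((0 + 0 + (0 + 0)) | a.b.0)\{c} → —b→ s1
  s1 = ((0 + 0 + (0 + 0)) | a.b.0)\{c} → —a→ s2
  s2 = ((0 + 0 + (0 + 0)) | b.0)\{c} → —b→ s3
  s3 = ((0 + 0 + (0 + 0)) | 0)\{c} → deadlocked
Q's transition system — 4 states:
  t0 = b.((0 + 0 + (0 + 0 + 0)) | a.b.0)\{c} → —b→ t1
  t1 = ((0 + 0 + (0 + 0 + 0)) | a.b.0)\{c} → —a→ t2
  t2 = ((0 + 0 + (0 + 0 + 0)) | b.0)\{c} → —b→ t3
  t3 = ((0 + 0 + (0 + 0 + 0)) | 0)\{c} → deadlocked
Coarsest stable partition (strong bisimilarity classes):
  B0 = {s0, t0}
  B1 = {s1, t1}
  B2 = {s2, t2}
  B3 = {s3, t3}
s0 ∈ B0, t0 ∈ B0 → same block

P ~ Q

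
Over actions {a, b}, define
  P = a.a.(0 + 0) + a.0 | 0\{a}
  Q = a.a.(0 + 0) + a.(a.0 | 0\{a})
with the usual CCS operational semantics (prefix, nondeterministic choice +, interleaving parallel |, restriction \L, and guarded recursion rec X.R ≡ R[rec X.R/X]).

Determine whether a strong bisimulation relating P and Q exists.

LTS(P): 4 reachable states
  m0 = a.a.(0 + 0) + a.0 | 0\{a} ⊢ --a--▸ m1, --a--▸ m2
  m1 = 0 | 0\{a} ⊢ deadlocked
  m2 = a.(0 + 0) ⊢ --a--▸ m3
  m3 = 0 + 0 ⊢ deadlocked
LTS(Q): 5 reachable states
  n0 = a.a.(0 + 0) + a.(a.0 | 0\{a}) ⊢ --a--▸ n1, --a--▸ n2
  n1 = a.(0 + 0) ⊢ --a--▸ n3
  n2 = a.0 | 0\{a} ⊢ --a--▸ n4
  n3 = 0 + 0 ⊢ deadlocked
  n4 = 0 | 0\{a} ⊢ deadlocked
Bisimilarity quotient blocks:
  B0 = {m0}
  B1 = {m1, m3, n3, n4}
  B2 = {m2, n1, n2}
  B3 = {n0}
m0 ∈ B0, n0 ∈ B3 → different blocks

P ≁ Q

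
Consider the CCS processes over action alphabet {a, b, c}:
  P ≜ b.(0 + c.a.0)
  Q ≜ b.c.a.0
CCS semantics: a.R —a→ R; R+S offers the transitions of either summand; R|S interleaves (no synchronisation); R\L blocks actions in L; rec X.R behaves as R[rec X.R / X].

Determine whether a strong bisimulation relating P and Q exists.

P's transition system — 4 states:
  m0 = b.(0 + c.a.0) → =b=> m1
  m1 = 0 + c.a.0 → =c=> m2
  m2 = a.0 → =a=> m3
  m3 = 0 → (no moves)
Q's transition system — 4 states:
  n0 = b.c.a.0 → =b=> n1
  n1 = c.a.0 → =c=> n2
  n2 = a.0 → =a=> n3
  n3 = 0 → (no moves)
Bisimilarity quotient blocks:
  B0 = {m0, n0}
  B1 = {m1, n1}
  B2 = {m2, n2}
  B3 = {m3, n3}
m0 ∈ B0, n0 ∈ B0 → same block

bisimilar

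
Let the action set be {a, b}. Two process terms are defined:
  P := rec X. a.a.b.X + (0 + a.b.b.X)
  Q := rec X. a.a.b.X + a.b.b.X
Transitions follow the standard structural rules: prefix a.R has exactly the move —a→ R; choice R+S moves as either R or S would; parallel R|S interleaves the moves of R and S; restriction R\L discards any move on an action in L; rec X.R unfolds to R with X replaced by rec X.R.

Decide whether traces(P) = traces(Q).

LTS(P): 4 reachable states
  u0 = rec X. a.a.b.X + (0 + a.b.b.X) → -a-> u1, -a-> u2
  u1 = a.b.(rec X. a.a.b.X + (0 + a.b.b.X)) → -a-> u3
  u2 = b.b.(rec X. a.a.b.X + (0 + a.b.b.X)) → -b-> u3
  u3 = b.(rec X. a.a.b.X + (0 + a.b.b.X)) → -b-> u0
LTS(Q): 4 reachable states
  v0 = rec X. a.a.b.X + a.b.b.X → -a-> v1, -a-> v2
  v1 = a.b.(rec X. a.a.b.X + a.b.b.X) → -a-> v3
  v2 = b.b.(rec X. a.a.b.X + a.b.b.X) → -b-> v3
  v3 = b.(rec X. a.a.b.X + a.b.b.X) → -b-> v0
Bisimilarity quotient blocks:
  B0 = {u0, v0}
  B1 = {u1, v1}
  B2 = {u3, v3}
  B3 = {u2, v2}
u0 ∈ B0, v0 ∈ B0 → same block
Bisimilar ⇒ trace-equivalent.

traces(P) = traces(Q)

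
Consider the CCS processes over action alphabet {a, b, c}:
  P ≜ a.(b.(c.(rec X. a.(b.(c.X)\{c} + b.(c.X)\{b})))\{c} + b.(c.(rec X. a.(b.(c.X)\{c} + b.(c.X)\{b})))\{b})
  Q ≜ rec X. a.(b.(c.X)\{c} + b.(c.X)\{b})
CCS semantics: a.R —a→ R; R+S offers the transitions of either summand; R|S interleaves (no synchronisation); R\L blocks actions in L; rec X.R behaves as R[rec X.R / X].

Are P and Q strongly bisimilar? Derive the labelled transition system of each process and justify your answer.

Reachable graph of P (6 states):
  p0 = a.(b.(c.(rec X. a.(b.(c.X)\{c} + b.(c.X)\{b})))\{c} + b.(c.(rec X. a.(b.(c.X)\{c} + b.(c.X)\{b})))\{b}) has moves =a=> p1
  p1 = b.(c.(rec X. a.(b.(c.X)\{c} + b.(c.X)\{b})))\{c} + b.(c.(rec X. a.(b.(c.X)\{c} + b.(c.X)\{b})))\{b} has moves =b=> p2, =b=> p3
  p2 = (c.(rec X. a.(b.(c.X)\{c} + b.(c.X)\{b})))\{b} has moves =c=> p4
  p3 = (c.(rec X. a.(b.(c.X)\{c} + b.(c.X)\{b})))\{c} has moves deadlocked
  p4 = (rec X. a.(b.(c.X)\{c} + b.(c.X)\{b}))\{b} has moves =a=> p5
  p5 = (b.(c.(rec X. a.(b.(c.X)\{c} + b.(c.X)\{b})))\{c} + b.(c.(rec X. a.(b.(c.X)\{c} + b.(c.X)\{b})))\{b})\{b} has moves deadlocked
Reachable graph of Q (6 states):
  q0 = rec X. a.(b.(c.X)\{c} + b.(c.X)\{b}) has moves =a=> q1
  q1 = b.(c.(rec X. a.(b.(c.X)\{c} + b.(c.X)\{b})))\{c} + b.(c.(rec X. a.(b.(c.X)\{c} + b.(c.X)\{b})))\{b} has moves =b=> q2, =b=> q3
  q2 = (c.(rec X. a.(b.(c.X)\{c} + b.(c.X)\{b})))\{b} has moves =c=> q4
  q3 = (c.(rec X. a.(b.(c.X)\{c} + b.(c.X)\{b})))\{c} has moves deadlocked
  q4 = (rec X. a.(b.(c.X)\{c} + b.(c.X)\{b}))\{b} has moves =a=> q5
  q5 = (b.(c.(rec X. a.(b.(c.X)\{c} + b.(c.X)\{b})))\{c} + b.(c.(rec X. a.(b.(c.X)\{c} + b.(c.X)\{b})))\{b})\{b} has moves deadlocked
Bisimilarity quotient blocks:
  B0 = {p0, q0}
  B1 = {p1, q1}
  B2 = {p3, p5, q3, q5}
  B3 = {p2, q2}
  B4 = {p4, q4}
p0 ∈ B0, q0 ∈ B0 → same block

YES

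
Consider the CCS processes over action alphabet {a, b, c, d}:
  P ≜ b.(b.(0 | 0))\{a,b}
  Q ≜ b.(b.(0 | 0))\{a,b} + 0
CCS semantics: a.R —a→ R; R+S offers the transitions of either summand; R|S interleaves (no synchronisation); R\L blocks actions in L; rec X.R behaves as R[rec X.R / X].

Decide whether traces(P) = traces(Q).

traces(P) = traces(Q)

LTS(P): 2 reachable states
  u0 = b.(b.(0 | 0))\{a,b} → -b-> u1
  u1 = (b.(0 | 0))\{a,b} → ·
LTS(Q): 2 reachable states
  v0 = b.(b.(0 | 0))\{a,b} + 0 → -b-> v1
  v1 = (b.(0 | 0))\{a,b} → ·
Coarsest stable partition (strong bisimilarity classes):
  B0 = {u0, v0}
  B1 = {u1, v1}
u0 ∈ B0, v0 ∈ B0 → same block
Bisimilar ⇒ trace-equivalent.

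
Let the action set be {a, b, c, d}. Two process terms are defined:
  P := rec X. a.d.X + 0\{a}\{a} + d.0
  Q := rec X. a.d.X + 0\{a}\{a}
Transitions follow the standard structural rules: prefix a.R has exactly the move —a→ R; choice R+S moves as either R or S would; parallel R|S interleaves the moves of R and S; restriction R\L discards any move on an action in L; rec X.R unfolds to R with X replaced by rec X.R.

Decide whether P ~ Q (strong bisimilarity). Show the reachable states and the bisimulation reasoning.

LTS(P): 3 reachable states
  s0 = rec X. a.d.X + 0\{a}\{a} + d.0 | =a=> s1, =d=> s2
  s1 = d.(rec X. a.d.X + 0\{a}\{a} + d.0) | =d=> s0
  s2 = 0 | (no moves)
LTS(Q): 2 reachable states
  t0 = rec X. a.d.X + 0\{a}\{a} | =a=> t1
  t1 = d.(rec X. a.d.X + 0\{a}\{a}) | =d=> t0
Partition-refinement fixed point:
  B0 = {s0}
  B1 = {s1}
  B2 = {s2}
  B3 = {t0}
  B4 = {t1}
s0 ∈ B0, t0 ∈ B3 → different blocks

not bisimilar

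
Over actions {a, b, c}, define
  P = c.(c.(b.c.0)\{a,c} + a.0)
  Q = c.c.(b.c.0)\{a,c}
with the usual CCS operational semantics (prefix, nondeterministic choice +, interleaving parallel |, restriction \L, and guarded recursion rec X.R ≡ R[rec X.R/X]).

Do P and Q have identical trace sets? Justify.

trace-distinct — witness ⟨ca⟩

Reachable graph of P (5 states):
  u0 = c.(c.(b.c.0)\{a,c} + a.0) → --c--▸ u1
  u1 = c.(b.c.0)\{a,c} + a.0 → --a--▸ u2, --c--▸ u3
  u2 = 0 → deadlocked
  u3 = (b.c.0)\{a,c} → --b--▸ u4
  u4 = (c.0)\{a,c} → deadlocked
Reachable graph of Q (4 states):
  v0 = c.c.(b.c.0)\{a,c} → --c--▸ v1
  v1 = c.(b.c.0)\{a,c} → --c--▸ v2
  v2 = (b.c.0)\{a,c} → --b--▸ v3
  v3 = (c.0)\{a,c} → deadlocked
Run σ = ⟨ca⟩ on P: start {u0}
  [1] c ⇒ {u1}
  [2] a ⇒ {u2}
  P completes σ.
Run σ = ⟨ca⟩ on Q: start {v0}
  [1] c ⇒ {v1}
  [2] a ⇒ no successor for Q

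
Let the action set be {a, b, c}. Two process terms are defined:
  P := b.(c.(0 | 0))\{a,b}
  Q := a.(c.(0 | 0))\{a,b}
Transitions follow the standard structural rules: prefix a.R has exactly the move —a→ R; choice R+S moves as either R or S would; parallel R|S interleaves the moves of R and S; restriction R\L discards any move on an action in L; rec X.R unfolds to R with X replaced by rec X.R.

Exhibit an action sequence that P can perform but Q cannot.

b

Reachable graph of P (3 states):
  s0 = b.(c.(0 | 0))\{a,b} has moves —b→ s1
  s1 = (c.(0 | 0))\{a,b} has moves —c→ s2
  s2 = (0 | 0)\{a,b} has moves deadlocked
Reachable graph of Q (3 states):
  t0 = a.(c.(0 | 0))\{a,b} has moves —a→ t1
  t1 = (c.(0 | 0))\{a,b} has moves —c→ t2
  t2 = (0 | 0)\{a,b} has moves deadlocked
Run σ = ⟨b⟩ on P: start {s0}
  after b @ step 1: {s1}
  — P admits the full trace.
Run σ = ⟨b⟩ on Q: start {t0}
  after b @ step 1: ∅  — Q cannot continue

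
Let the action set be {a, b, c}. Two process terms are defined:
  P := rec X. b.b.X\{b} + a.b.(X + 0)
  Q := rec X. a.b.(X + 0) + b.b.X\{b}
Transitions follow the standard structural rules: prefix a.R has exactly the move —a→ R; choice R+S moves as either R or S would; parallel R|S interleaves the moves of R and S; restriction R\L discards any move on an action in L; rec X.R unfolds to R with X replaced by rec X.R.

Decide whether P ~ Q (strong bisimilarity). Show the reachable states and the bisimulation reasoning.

P's transition system — 6 states:
  m0 = rec X. b.b.X\{b} + a.b.(X + 0) ⊢ =a=> m1, =b=> m2
  m1 = b.((rec X. b.b.X\{b} + a.b.(X + 0)) + 0) ⊢ =b=> m3
  m2 = b.(rec X. b.b.X\{b} + a.b.(X + 0))\{b} ⊢ =b=> m4
  m3 = (rec X. b.b.X\{b} + a.b.(X + 0)) + 0 ⊢ =a=> m1, =b=> m2
  m4 = (rec X. b.b.X\{b} + a.b.(X + 0))\{b} ⊢ =a=> m5
  m5 = (b.((rec X. b.b.X\{b} + a.b.(X + 0)) + 0))\{b} ⊢ ·
Q's transition system — 6 states:
  n0 = rec X. a.b.(X + 0) + b.b.X\{b} ⊢ =a=> n1, =b=> n2
  n1 = b.((rec X. a.b.(X + 0) + b.b.X\{b}) + 0) ⊢ =b=> n3
  n2 = b.(rec X. a.b.(X + 0) + b.b.X\{b})\{b} ⊢ =b=> n4
  n3 = (rec X. a.b.(X + 0) + b.b.X\{b}) + 0 ⊢ =a=> n1, =b=> n2
  n4 = (rec X. a.b.(X + 0) + b.b.X\{b})\{b} ⊢ =a=> n5
  n5 = (b.((rec X. a.b.(X + 0) + b.b.X\{b}) + 0))\{b} ⊢ ·
Coarsest stable partition (strong bisimilarity classes):
  B0 = {m0, m3, n0, n3}
  B1 = {m2, n2}
  B2 = {m4, n4}
  B3 = {m5, n5}
  B4 = {m1, n1}
m0 ∈ B0, n0 ∈ B0 → same block

P ~ Q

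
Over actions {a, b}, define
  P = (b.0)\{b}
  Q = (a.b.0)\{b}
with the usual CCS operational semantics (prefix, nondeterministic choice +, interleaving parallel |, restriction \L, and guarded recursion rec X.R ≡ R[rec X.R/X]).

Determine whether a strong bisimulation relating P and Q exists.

Reachable graph of P (1 states):
  p0 = (b.0)\{b} → ∅
Reachable graph of Q (2 states):
  q0 = (a.b.0)\{b} → --a--▸ q1
  q1 = (b.0)\{b} → ∅
Partition-refinement fixed point:
  B0 = {p0, q1}
  B1 = {q0}
p0 ∈ B0, q0 ∈ B1 → different blocks

not bisimilar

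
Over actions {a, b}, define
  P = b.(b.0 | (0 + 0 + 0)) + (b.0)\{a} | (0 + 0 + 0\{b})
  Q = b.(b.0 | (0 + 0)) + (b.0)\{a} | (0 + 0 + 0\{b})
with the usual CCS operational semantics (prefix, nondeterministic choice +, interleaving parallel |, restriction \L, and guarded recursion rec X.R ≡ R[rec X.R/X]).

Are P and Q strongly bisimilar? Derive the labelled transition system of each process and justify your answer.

P ~ Q

P's transition system — 4 states:
  m0 = b.(b.0 | (0 + 0 + 0)) + (b.0)\{a} | (0 + 0 + 0\{b}) → —b→ m1, —b→ m2
  m1 = 0\{a} | (0 + 0 + 0\{b}) → ∅
  m2 = b.0 | (0 + 0 + 0) → —b→ m3
  m3 = 0 | (0 + 0 + 0) → ∅
Q's transition system — 4 states:
  n0 = b.(b.0 | (0 + 0)) + (b.0)\{a} | (0 + 0 + 0\{b}) → —b→ n1, —b→ n2
  n1 = 0\{a} | (0 + 0 + 0\{b}) → ∅
  n2 = b.0 | (0 + 0) → —b→ n3
  n3 = 0 | (0 + 0) → ∅
Bisimilarity quotient blocks:
  B0 = {m0, n0}
  B1 = {m2, n2}
  B2 = {m1, m3, n1, n3}
m0 ∈ B0, n0 ∈ B0 → same block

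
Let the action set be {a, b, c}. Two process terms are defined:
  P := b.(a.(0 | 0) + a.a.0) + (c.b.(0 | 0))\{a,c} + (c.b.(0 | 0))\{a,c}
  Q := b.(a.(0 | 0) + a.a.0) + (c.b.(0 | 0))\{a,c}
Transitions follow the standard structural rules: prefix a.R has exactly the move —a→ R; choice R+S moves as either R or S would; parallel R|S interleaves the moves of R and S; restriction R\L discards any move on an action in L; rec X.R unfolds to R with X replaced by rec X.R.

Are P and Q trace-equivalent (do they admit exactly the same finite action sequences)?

YES

LTS(P): 5 reachable states
  u0 = b.(a.(0 | 0) + a.a.0) + (c.b.(0 | 0))\{a,c} + (c.b.(0 | 0))\{a,c} :: ··b··> u1
  u1 = a.(0 | 0) + a.a.0 :: ··a··> u2, ··a··> u3
  u2 = 0 | 0 :: deadlocked
  u3 = a.0 :: ··a··> u4
  u4 = 0 :: deadlocked
LTS(Q): 5 reachable states
  v0 = b.(a.(0 | 0) + a.a.0) + (c.b.(0 | 0))\{a,c} :: ··b··> v1
  v1 = a.(0 | 0) + a.a.0 :: ··a··> v2, ··a··> v3
  v2 = 0 | 0 :: deadlocked
  v3 = a.0 :: ··a··> v4
  v4 = 0 :: deadlocked
Partition-refinement fixed point:
  B0 = {u0, v0}
  B1 = {u1, v1}
  B2 = {u2, u4, v2, v4}
  B3 = {u3, v3}
u0 ∈ B0, v0 ∈ B0 → same block
Bisimilar ⇒ trace-equivalent.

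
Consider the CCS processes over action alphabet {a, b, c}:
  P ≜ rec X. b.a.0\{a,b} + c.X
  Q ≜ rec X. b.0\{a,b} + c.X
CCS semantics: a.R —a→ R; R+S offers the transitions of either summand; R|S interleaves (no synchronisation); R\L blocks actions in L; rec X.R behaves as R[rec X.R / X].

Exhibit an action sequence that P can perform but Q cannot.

LTS(P): 3 reachable states
  u0 = rec X. b.a.0\{a,b} + c.X has moves -b-> u1, -c-> u0
  u1 = a.0\{a,b} has moves -a-> u2
  u2 = 0\{a,b} has moves (no moves)
LTS(Q): 2 reachable states
  v0 = rec X. b.0\{a,b} + c.X has moves -b-> v1, -c-> v0
  v1 = 0\{a,b} has moves (no moves)
Run σ = ⟨ba⟩ on P: start {u0}
  after b @ step 1: {u1}
  after a @ step 2: {u2}
  ✓ P
Run σ = ⟨ba⟩ on Q: start {v0}
  after b @ step 1: {v1}
  after a @ step 2: ∅  — Q cannot continue

ba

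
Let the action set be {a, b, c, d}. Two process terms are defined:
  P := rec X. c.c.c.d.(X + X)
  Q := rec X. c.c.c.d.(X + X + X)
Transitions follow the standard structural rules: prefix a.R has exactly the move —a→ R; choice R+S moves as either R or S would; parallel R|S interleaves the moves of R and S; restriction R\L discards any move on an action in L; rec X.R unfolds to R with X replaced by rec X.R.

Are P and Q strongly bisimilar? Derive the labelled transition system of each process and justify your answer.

bisimilar

LTS(P): 5 reachable states
  m0 = rec X. c.c.c.d.(X + X) | —c→ m1
  m1 = c.c.d.((rec X. c.c.c.d.(X + X)) + (rec X. c.c.c.d.(X + X))) | —c→ m2
  m2 = c.d.((rec X. c.c.c.d.(X + X)) + (rec X. c.c.c.d.(X + X))) | —c→ m3
  m3 = d.((rec X. c.c.c.d.(X + X)) + (rec X. c.c.c.d.(X + X))) | —d→ m4
  m4 = (rec X. c.c.c.d.(X + X)) + (rec X. c.c.c.d.(X + X)) | —c→ m1
LTS(Q): 5 reachable states
  n0 = rec X. c.c.c.d.(X + X + X) | —c→ n1
  n1 = c.c.d.((rec X. c.c.c.d.(X + X + X)) + (rec X. c.c.c.d.(X + X + X)) + (rec X. c.c.c.d.(X + X + X))) | —c→ n2
  n2 = c.d.((rec X. c.c.c.d.(X + X + X)) + (rec X. c.c.c.d.(X + X + X)) + (rec X. c.c.c.d.(X + X + X))) | —c→ n3
  n3 = d.((rec X. c.c.c.d.(X + X + X)) + (rec X. c.c.c.d.(X + X + X)) + (rec X. c.c.c.d.(X + X + X))) | —d→ n4
  n4 = (rec X. c.c.c.d.(X + X + X)) + (rec X. c.c.c.d.(X + X + X)) + (rec X. c.c.c.d.(X + X + X)) | —c→ n1
Coarsest stable partition (strong bisimilarity classes):
  B0 = {m0, m4, n0, n4}
  B1 = {m1, n1}
  B2 = {m2, n2}
  B3 = {m3, n3}
m0 ∈ B0, n0 ∈ B0 → same block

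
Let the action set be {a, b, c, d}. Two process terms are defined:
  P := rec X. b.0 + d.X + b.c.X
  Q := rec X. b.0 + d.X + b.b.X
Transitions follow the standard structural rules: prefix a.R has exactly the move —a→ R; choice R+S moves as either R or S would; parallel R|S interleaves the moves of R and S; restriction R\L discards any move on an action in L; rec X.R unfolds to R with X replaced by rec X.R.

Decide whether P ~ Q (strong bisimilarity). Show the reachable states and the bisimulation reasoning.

NO

LTS(P): 3 reachable states
  p0 = rec X. b.0 + d.X + b.c.X ⊢ —b→ p1, —b→ p2, —d→ p0
  p1 = 0 ⊢ deadlocked
  p2 = c.(rec X. b.0 + d.X + b.c.X) ⊢ —c→ p0
LTS(Q): 3 reachable states
  q0 = rec X. b.0 + d.X + b.b.X ⊢ —b→ q1, —b→ q2, —d→ q0
  q1 = 0 ⊢ deadlocked
  q2 = b.(rec X. b.0 + d.X + b.b.X) ⊢ —b→ q0
Partition-refinement fixed point:
  B0 = {p0}
  B1 = {p2}
  B2 = {p1, q1}
  B3 = {q0}
  B4 = {q2}
p0 ∈ B0, q0 ∈ B3 → different blocks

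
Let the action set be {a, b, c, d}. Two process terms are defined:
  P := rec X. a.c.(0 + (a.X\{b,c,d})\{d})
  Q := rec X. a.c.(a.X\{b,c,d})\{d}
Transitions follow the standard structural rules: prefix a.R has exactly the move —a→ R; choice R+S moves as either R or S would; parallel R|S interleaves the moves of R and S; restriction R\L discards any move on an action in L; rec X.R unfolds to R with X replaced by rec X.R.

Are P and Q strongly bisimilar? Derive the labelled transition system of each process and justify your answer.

YES

P's transition system — 5 states:
  s0 = rec X. a.c.(0 + (a.X\{b,c,d})\{d}) :: —a→ s1
  s1 = c.(0 + (a.(rec X. a.c.(0 + (a.X\{b,c,d})\{d}))\{b,c,d})\{d}) :: —c→ s2
  s2 = 0 + (a.(rec X. a.c.(0 + (a.X\{b,c,d})\{d}))\{b,c,d})\{d} :: —a→ s3
  s3 = (rec X. a.c.(0 + (a.X\{b,c,d})\{d}))\{b,c,d}\{d} :: —a→ s4
  s4 = (c.(0 + (a.(rec X. a.c.(0 + (a.X\{b,c,d})\{d}))\{b,c,d})\{d}))\{b,c,d}\{d} :: (no moves)
Q's transition system — 5 states:
  t0 = rec X. a.c.(a.X\{b,c,d})\{d} :: —a→ t1
  t1 = c.(a.(rec X. a.c.(a.X\{b,c,d})\{d})\{b,c,d})\{d} :: —c→ t2
  t2 = (a.(rec X. a.c.(a.X\{b,c,d})\{d})\{b,c,d})\{d} :: —a→ t3
  t3 = (rec X. a.c.(a.X\{b,c,d})\{d})\{b,c,d}\{d} :: —a→ t4
  t4 = (c.(a.(rec X. a.c.(a.X\{b,c,d})\{d})\{b,c,d})\{d})\{b,c,d}\{d} :: (no moves)
Bisimilarity quotient blocks:
  B0 = {s0, t0}
  B1 = {s1, t1}
  B2 = {s2, t2}
  B3 = {s3, t3}
  B4 = {s4, t4}
s0 ∈ B0, t0 ∈ B0 → same block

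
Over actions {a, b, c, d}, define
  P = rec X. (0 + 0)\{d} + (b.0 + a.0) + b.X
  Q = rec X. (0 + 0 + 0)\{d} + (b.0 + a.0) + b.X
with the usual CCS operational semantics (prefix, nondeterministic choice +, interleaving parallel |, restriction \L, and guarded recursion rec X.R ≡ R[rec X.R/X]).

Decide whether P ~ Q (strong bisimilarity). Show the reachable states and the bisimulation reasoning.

LTS(P): 2 reachable states
  s0 = rec X. (0 + 0)\{d} + (b.0 + a.0) + b.X has moves =a=> s1, =b=> s0, =b=> s1
  s1 = 0 has moves stopped
LTS(Q): 2 reachable states
  t0 = rec X. (0 + 0 + 0)\{d} + (b.0 + a.0) + b.X has moves =a=> t1, =b=> t0, =b=> t1
  t1 = 0 has moves stopped
Bisimilarity quotient blocks:
  B0 = {s0, t0}
  B1 = {s1, t1}
s0 ∈ B0, t0 ∈ B0 → same block

YES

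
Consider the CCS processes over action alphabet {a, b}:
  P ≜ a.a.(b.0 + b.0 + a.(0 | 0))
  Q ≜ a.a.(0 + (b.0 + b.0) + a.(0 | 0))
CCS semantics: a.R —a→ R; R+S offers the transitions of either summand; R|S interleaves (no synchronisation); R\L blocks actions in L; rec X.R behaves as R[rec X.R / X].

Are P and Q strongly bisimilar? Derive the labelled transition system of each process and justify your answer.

bisimilar

P's transition system — 5 states:
  s0 = a.a.(b.0 + b.0 + a.(0 | 0)) has moves ··a··> s1
  s1 = a.(b.0 + b.0 + a.(0 | 0)) has moves ··a··> s2
  s2 = b.0 + b.0 + a.(0 | 0) has moves ··a··> s3, ··b··> s4
  s3 = 0 | 0 has moves ·
  s4 = 0 has moves ·
Q's transition system — 5 states:
  t0 = a.a.(0 + (b.0 + b.0) + a.(0 | 0)) has moves ··a··> t1
  t1 = a.(0 + (b.0 + b.0) + a.(0 | 0)) has moves ··a··> t2
  t2 = 0 + (b.0 + b.0) + a.(0 | 0) has moves ··a··> t3, ··b··> t4
  t3 = 0 | 0 has moves ·
  t4 = 0 has moves ·
Bisimilarity quotient blocks:
  B0 = {s0, t0}
  B1 = {s1, t1}
  B2 = {s2, t2}
  B3 = {s3, s4, t3, t4}
s0 ∈ B0, t0 ∈ B0 → same block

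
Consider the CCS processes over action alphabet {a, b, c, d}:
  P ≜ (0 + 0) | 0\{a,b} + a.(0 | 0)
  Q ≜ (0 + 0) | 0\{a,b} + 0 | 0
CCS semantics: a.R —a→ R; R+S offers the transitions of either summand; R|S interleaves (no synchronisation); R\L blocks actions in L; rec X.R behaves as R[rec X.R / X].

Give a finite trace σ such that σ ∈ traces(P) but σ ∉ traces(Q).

a

Reachable graph of P (2 states):
  s0 = (0 + 0) | 0\{a,b} + a.(0 | 0) ⊢ --a--▸ s1
  s1 = 0 | 0 ⊢ deadlocked
Reachable graph of Q (1 states):
  t0 = (0 + 0) | 0\{a,b} + 0 | 0 ⊢ deadlocked
Trace ⟨a⟩ through P, begin at {s0}:
  [1] a ⇒ {s1}
  P completes σ.
Trace ⟨a⟩ through Q, begin at {t0}:
  [1] a ⇒ no successor for Q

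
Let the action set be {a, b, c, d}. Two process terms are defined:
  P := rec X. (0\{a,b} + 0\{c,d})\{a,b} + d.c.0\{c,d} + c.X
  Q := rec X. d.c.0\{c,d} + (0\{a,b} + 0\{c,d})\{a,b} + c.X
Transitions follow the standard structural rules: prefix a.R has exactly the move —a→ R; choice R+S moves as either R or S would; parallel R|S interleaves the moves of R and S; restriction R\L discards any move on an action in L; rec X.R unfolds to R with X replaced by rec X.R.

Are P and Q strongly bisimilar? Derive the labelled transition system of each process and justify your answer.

P ~ Q

Reachable graph of P (3 states):
  p0 = rec X. (0\{a,b} + 0\{c,d})\{a,b} + d.c.0\{c,d} + c.X ⊢ -c-> p0, -d-> p1
  p1 = c.0\{c,d} ⊢ -c-> p2
  p2 = 0\{c,d} ⊢ ·
Reachable graph of Q (3 states):
  q0 = rec X. d.c.0\{c,d} + (0\{a,b} + 0\{c,d})\{a,b} + c.X ⊢ -c-> q0, -d-> q1
  q1 = c.0\{c,d} ⊢ -c-> q2
  q2 = 0\{c,d} ⊢ ·
Coarsest stable partition (strong bisimilarity classes):
  B0 = {p0, q0}
  B1 = {p1, q1}
  B2 = {p2, q2}
p0 ∈ B0, q0 ∈ B0 → same block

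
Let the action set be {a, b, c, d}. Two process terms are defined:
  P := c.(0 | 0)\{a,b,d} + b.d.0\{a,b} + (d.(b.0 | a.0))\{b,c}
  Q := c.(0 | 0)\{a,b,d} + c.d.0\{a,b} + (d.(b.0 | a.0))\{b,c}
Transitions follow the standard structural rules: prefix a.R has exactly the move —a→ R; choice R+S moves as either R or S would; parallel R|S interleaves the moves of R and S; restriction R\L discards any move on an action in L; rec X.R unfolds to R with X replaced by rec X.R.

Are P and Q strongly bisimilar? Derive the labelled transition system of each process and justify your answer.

LTS(P): 6 reachable states
  s0 = c.(0 | 0)\{a,b,d} + b.d.0\{a,b} + (d.(b.0 | a.0))\{b,c} has moves =b=> s1, =c=> s2, =d=> s3
  s1 = d.0\{a,b} has moves =d=> s4
  s2 = (0 | 0)\{a,b,d} has moves stopped
  s3 = (b.0 | a.0)\{b,c} has moves =a=> s5
  s4 = 0\{a,b} has moves stopped
  s5 = (b.0 | 0)\{b,c} has moves stopped
LTS(Q): 6 reachable states
  t0 = c.(0 | 0)\{a,b,d} + c.d.0\{a,b} + (d.(b.0 | a.0))\{b,c} has moves =c=> t1, =c=> t2, =d=> t3
  t1 = (0 | 0)\{a,b,d} has moves stopped
  t2 = d.0\{a,b} has moves =d=> t4
  t3 = (b.0 | a.0)\{b,c} has moves =a=> t5
  t4 = 0\{a,b} has moves stopped
  t5 = (b.0 | 0)\{b,c} has moves stopped
Bisimilarity quotient blocks:
  B0 = {s0}
  B1 = {s3, t3}
  B2 = {s2, s4, s5, t1, t4, t5}
  B3 = {s1, t2}
  B4 = {t0}
s0 ∈ B0, t0 ∈ B4 → different blocks

P ≁ Q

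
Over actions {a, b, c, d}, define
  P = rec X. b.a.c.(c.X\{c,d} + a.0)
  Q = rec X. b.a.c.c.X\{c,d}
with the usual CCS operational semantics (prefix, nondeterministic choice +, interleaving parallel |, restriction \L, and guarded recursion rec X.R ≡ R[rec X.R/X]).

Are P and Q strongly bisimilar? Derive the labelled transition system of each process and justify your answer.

Reachable graph of P (8 states):
  u0 = rec X. b.a.c.(c.X\{c,d} + a.0) ⊢ =b=> u1
  u1 = a.c.(c.(rec X. b.a.c.(c.X\{c,d} + a.0))\{c,d} + a.0) ⊢ =a=> u2
  u2 = c.(c.(rec X. b.a.c.(c.X\{c,d} + a.0))\{c,d} + a.0) ⊢ =c=> u3
  u3 = c.(rec X. b.a.c.(c.X\{c,d} + a.0))\{c,d} + a.0 ⊢ =a=> u4, =c=> u5
  u4 = 0 ⊢ (no moves)
  u5 = (rec X. b.a.c.(c.X\{c,d} + a.0))\{c,d} ⊢ =b=> u6
  u6 = (a.c.(c.(rec X. b.a.c.(c.X\{c,d} + a.0))\{c,d} + a.0))\{c,d} ⊢ =a=> u7
  u7 = (c.(c.(rec X. b.a.c.(c.X\{c,d} + a.0))\{c,d} + a.0))\{c,d} ⊢ (no moves)
Reachable graph of Q (7 states):
  v0 = rec X. b.a.c.c.X\{c,d} ⊢ =b=> v1
  v1 = a.c.c.(rec X. b.a.c.c.X\{c,d})\{c,d} ⊢ =a=> v2
  v2 = c.c.(rec X. b.a.c.c.X\{c,d})\{c,d} ⊢ =c=> v3
  v3 = c.(rec X. b.a.c.c.X\{c,d})\{c,d} ⊢ =c=> v4
  v4 = (rec X. b.a.c.c.X\{c,d})\{c,d} ⊢ =b=> v5
  v5 = (a.c.c.(rec X. b.a.c.c.X\{c,d})\{c,d})\{c,d} ⊢ =a=> v6
  v6 = (c.c.(rec X. b.a.c.c.X\{c,d})\{c,d})\{c,d} ⊢ (no moves)
Coarsest stable partition (strong bisimilarity classes):
  B0 = {u0}
  B1 = {u1}
  B2 = {u2}
  B3 = {u3}
  B4 = {u4, u7, v6}
  B5 = {u5, v4}
  B6 = {u6, v5}
  B7 = {v0}
  B8 = {v1}
  B9 = {v2}
  B10 = {v3}
u0 ∈ B0, v0 ∈ B7 → different blocks

P ≁ Q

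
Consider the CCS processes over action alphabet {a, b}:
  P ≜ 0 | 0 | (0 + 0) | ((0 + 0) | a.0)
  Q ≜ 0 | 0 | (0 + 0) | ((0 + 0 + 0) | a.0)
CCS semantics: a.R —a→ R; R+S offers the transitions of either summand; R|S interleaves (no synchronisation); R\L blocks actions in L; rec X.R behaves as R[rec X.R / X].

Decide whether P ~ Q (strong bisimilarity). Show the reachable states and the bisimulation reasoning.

bisimilar

Reachable graph of P (2 states):
  u0 = 0 | 0 | (0 + 0) | ((0 + 0) | a.0) → =a=> u1
  u1 = 0 | 0 | (0 + 0) | ((0 + 0) | 0) → (no moves)
Reachable graph of Q (2 states):
  v0 = 0 | 0 | (0 + 0) | ((0 + 0 + 0) | a.0) → =a=> v1
  v1 = 0 | 0 | (0 + 0) | ((0 + 0 + 0) | 0) → (no moves)
Coarsest stable partition (strong bisimilarity classes):
  B0 = {u0, v0}
  B1 = {u1, v1}
u0 ∈ B0, v0 ∈ B0 → same block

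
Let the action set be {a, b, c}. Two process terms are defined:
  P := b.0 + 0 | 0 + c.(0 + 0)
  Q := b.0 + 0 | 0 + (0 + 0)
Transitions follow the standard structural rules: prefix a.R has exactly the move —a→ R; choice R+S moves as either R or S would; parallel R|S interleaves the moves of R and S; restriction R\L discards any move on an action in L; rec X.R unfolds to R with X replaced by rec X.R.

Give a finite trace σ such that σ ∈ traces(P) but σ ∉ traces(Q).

c

Reachable graph of P (3 states):
  s0 = b.0 + 0 | 0 + c.(0 + 0) :: --b--▸ s1, --c--▸ s2
  s1 = 0 :: (no moves)
  s2 = 0 + 0 :: (no moves)
Reachable graph of Q (2 states):
  t0 = b.0 + 0 | 0 + (0 + 0) :: --b--▸ t1
  t1 = 0 :: (no moves)
Run σ = ⟨c⟩ on P: start {s0}
  after c @ step 1: {s2}
  P completes σ.
Run σ = ⟨c⟩ on Q: start {t0}
  after c @ step 1: no successor for Q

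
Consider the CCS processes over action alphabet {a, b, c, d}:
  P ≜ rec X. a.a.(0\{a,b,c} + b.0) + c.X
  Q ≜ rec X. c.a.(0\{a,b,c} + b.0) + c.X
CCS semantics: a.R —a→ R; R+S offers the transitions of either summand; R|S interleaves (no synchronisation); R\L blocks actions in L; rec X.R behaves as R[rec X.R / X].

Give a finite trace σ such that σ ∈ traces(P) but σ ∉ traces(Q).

a

P's transition system — 4 states:
  m0 = rec X. a.a.(0\{a,b,c} + b.0) + c.X | --a--▸ m1, --c--▸ m0
  m1 = a.(0\{a,b,c} + b.0) | --a--▸ m2
  m2 = 0\{a,b,c} + b.0 | --b--▸ m3
  m3 = 0 | deadlocked
Q's transition system — 4 states:
  n0 = rec X. c.a.(0\{a,b,c} + b.0) + c.X | --c--▸ n0, --c--▸ n1
  n1 = a.(0\{a,b,c} + b.0) | --a--▸ n2
  n2 = 0\{a,b,c} + b.0 | --b--▸ n3
  n3 = 0 | deadlocked
Executing a from P (initial set {m0}):
  step 1 (a): {m1}
  P completes σ.
Executing a from Q (initial set {n0}):
  step 1 (a): ∅ (Q stuck)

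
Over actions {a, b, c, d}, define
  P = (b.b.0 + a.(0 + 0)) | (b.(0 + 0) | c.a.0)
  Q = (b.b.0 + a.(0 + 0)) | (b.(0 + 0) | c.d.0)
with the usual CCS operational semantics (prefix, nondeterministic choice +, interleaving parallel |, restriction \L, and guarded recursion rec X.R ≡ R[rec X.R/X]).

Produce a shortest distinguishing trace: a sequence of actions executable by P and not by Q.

Reachable graph of P (24 states):
  m0 = (b.b.0 + a.(0 + 0)) | (b.(0 + 0) | c.a.0) ⊢ —a→ m1, —b→ m2, —b→ m3, —c→ m4
  m1 = (0 + 0) | (b.(0 + 0) | c.a.0) ⊢ —b→ m5, —c→ m6
  m2 = (b.b.0 + a.(0 + 0)) | ((0 + 0) | c.a.0) ⊢ —a→ m5, —b→ m7, —c→ m8
  m3 = b.0 | (b.(0 + 0) | c.a.0) ⊢ —b→ m7, —b→ m9, —c→ m10
  m4 = (b.b.0 + a.(0 + 0)) | (b.(0 + 0) | a.0) ⊢ —a→ m11, —a→ m6, —b→ m10, —b→ m8
  m5 = (0 + 0) | ((0 + 0) | c.a.0) ⊢ —c→ m12
  m6 = (0 + 0) | (b.(0 + 0) | a.0) ⊢ —a→ m13, —b→ m12
  m7 = b.0 | ((0 + 0) | c.a.0) ⊢ —b→ m14, —c→ m15
  m8 = (b.b.0 + a.(0 + 0)) | ((0 + 0) | a.0) ⊢ —a→ m12, —a→ m16, —b→ m15
  m9 = 0 | (b.(0 + 0) | c.a.0) ⊢ —b→ m14, —c→ m17
  m10 = b.0 | (b.(0 + 0) | a.0) ⊢ —a→ m18, —b→ m15, —b→ m17
  m11 = (b.b.0 + a.(0 + 0)) | (b.(0 + 0) | 0) ⊢ —a→ m13, —b→ m16, —b→ m18
  m12 = (0 + 0) | ((0 + 0) | a.0) ⊢ —a→ m19
  m13 = (0 + 0) | (b.(0 + 0) | 0) ⊢ —b→ m19
  m14 = 0 | ((0 + 0) | c.a.0) ⊢ —c→ m20
  m15 = b.0 | ((0 + 0) | a.0) ⊢ —a→ m21, —b→ m20
  m16 = (b.b.0 + a.(0 + 0)) | ((0 + 0) | 0) ⊢ —a→ m19, —b→ m21
  m17 = 0 | (b.(0 + 0) | a.0) ⊢ —a→ m22, —b→ m20
  m18 = b.0 | (b.(0 + 0) | 0) ⊢ —b→ m21, —b→ m22
  m19 = (0 + 0) | ((0 + 0) | 0) ⊢ (no moves)
  m20 = 0 | ((0 + 0) | a.0) ⊢ —a→ m23
  m21 = b.0 | ((0 + 0) | 0) ⊢ —b→ m23
  m22 = 0 | (b.(0 + 0) | 0) ⊢ —b→ m23
  m23 = 0 | ((0 + 0) | 0) ⊢ (no moves)
Reachable graph of Q (24 states):
  n0 = (b.b.0 + a.(0 + 0)) | (b.(0 + 0) | c.d.0) ⊢ —a→ n1, —b→ n2, —b→ n3, —c→ n4
  n1 = (0 + 0) | (b.(0 + 0) | c.d.0) ⊢ —b→ n5, —c→ n6
  n2 = (b.b.0 + a.(0 + 0)) | ((0 + 0) | c.d.0) ⊢ —a→ n5, —b→ n7, —c→ n8
  n3 = b.0 | (b.(0 + 0) | c.d.0) ⊢ —b→ n7, —b→ n9, —c→ n10
  n4 = (b.b.0 + a.(0 + 0)) | (b.(0 + 0) | d.0) ⊢ —a→ n6, —b→ n10, —b→ n8, —d→ n11
  n5 = (0 + 0) | ((0 + 0) | c.d.0) ⊢ —c→ n12
  n6 = (0 + 0) | (b.(0 + 0) | d.0) ⊢ —b→ n12, —d→ n13
  n7 = b.0 | ((0 + 0) | c.d.0) ⊢ —b→ n14, —c→ n15
  n8 = (b.b.0 + a.(0 + 0)) | ((0 + 0) | d.0) ⊢ —a→ n12, —b→ n15, —d→ n16
  n9 = 0 | (b.(0 + 0) | c.d.0) ⊢ —b→ n14, —c→ n17
  n10 = b.0 | (b.(0 + 0) | d.0) ⊢ —b→ n15, —b→ n17, —d→ n18
  n11 = (b.b.0 + a.(0 + 0)) | (b.(0 + 0) | 0) ⊢ —a→ n13, —b→ n16, —b→ n18
  n12 = (0 + 0) | ((0 + 0) | d.0) ⊢ —d→ n19
  n13 = (0 + 0) | (b.(0 + 0) | 0) ⊢ —b→ n19
  n14 = 0 | ((0 + 0) | c.d.0) ⊢ —c→ n20
  n15 = b.0 | ((0 + 0) | d.0) ⊢ —b→ n20, —d→ n21
  n16 = (b.b.0 + a.(0 + 0)) | ((0 + 0) | 0) ⊢ —a→ n19, —b→ n21
  n17 = 0 | (b.(0 + 0) | d.0) ⊢ —b→ n20, —d→ n22
  n18 = b.0 | (b.(0 + 0) | 0) ⊢ —b→ n21, —b→ n22
  n19 = (0 + 0) | ((0 + 0) | 0) ⊢ (no moves)
  n20 = 0 | ((0 + 0) | d.0) ⊢ —d→ n23
  n21 = b.0 | ((0 + 0) | 0) ⊢ —b→ n23
  n22 = 0 | (b.(0 + 0) | 0) ⊢ —b→ n23
  n23 = 0 | ((0 + 0) | 0) ⊢ (no moves)
Run σ = ⟨aca⟩ on P: start {m0}
  after a @ step 1: {m1}
  after c @ step 2: {m6}
  after a @ step 3: {m13}
  ✓ P
Run σ = ⟨aca⟩ on Q: start {n0}
  after a @ step 1: {n1}
  after c @ step 2: {n6}
  after a @ step 3: ∅  — Q cannot continue

aca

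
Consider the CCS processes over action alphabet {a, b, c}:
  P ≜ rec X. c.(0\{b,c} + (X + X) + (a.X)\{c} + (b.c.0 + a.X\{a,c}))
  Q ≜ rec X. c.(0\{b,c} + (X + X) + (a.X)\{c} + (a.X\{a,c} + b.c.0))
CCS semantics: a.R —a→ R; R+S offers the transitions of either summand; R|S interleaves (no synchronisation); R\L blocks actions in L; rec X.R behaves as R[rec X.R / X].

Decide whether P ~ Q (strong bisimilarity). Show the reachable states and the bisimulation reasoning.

YES

LTS(P): 6 reachable states
  s0 = rec X. c.(0\{b,c} + (X + X) + (a.X)\{c} + (b.c.0 + a.X\{a,c})) :: ··c··> s1
  s1 = 0\{b,c} + ((rec X. c.(0\{b,c} + (X + X) + (a.X)\{c} + (b.c.0 + a.X\{a,c}))) + (rec X. c.(0\{b,c} + (X + X) + (a.X)\{c} + (b.c.0 + a.X\{a,c})))) + (a.(rec X. c.(0\{b,c} + (X + X) + (a.X)\{c} + (b.c.0 + a.X\{a,c}))))\{c} + (b.c.0 + a.(rec X. c.(0\{b,c} + (X + X) + (a.X)\{c} + (b.c.0 + a.X\{a,c})))\{a,c}) :: ··a··> s2, ··a··> s3, ··b··> s4, ··c··> s1
  s2 = (rec X. c.(0\{b,c} + (X + X) + (a.X)\{c} + (b.c.0 + a.X\{a,c})))\{a,c} :: deadlocked
  s3 = (rec X. c.(0\{b,c} + (X + X) + (a.X)\{c} + (b.c.0 + a.X\{a,c})))\{c} :: deadlocked
  s4 = c.0 :: ··c··> s5
  s5 = 0 :: deadlocked
LTS(Q): 6 reachable states
  t0 = rec X. c.(0\{b,c} + (X + X) + (a.X)\{c} + (a.X\{a,c} + b.c.0)) :: ··c··> t1
  t1 = 0\{b,c} + ((rec X. c.(0\{b,c} + (X + X) + (a.X)\{c} + (a.X\{a,c} + b.c.0))) + (rec X. c.(0\{b,c} + (X + X) + (a.X)\{c} + (a.X\{a,c} + b.c.0)))) + (a.(rec X. c.(0\{b,c} + (X + X) + (a.X)\{c} + (a.X\{a,c} + b.c.0))))\{c} + (a.(rec X. c.(0\{b,c} + (X + X) + (a.X)\{c} + (a.X\{a,c} + b.c.0)))\{a,c} + b.c.0) :: ··a··> t2, ··a··> t3, ··b··> t4, ··c··> t1
  t2 = (rec X. c.(0\{b,c} + (X + X) + (a.X)\{c} + (a.X\{a,c} + b.c.0)))\{a,c} :: deadlocked
  t3 = (rec X. c.(0\{b,c} + (X + X) + (a.X)\{c} + (a.X\{a,c} + b.c.0)))\{c} :: deadlocked
  t4 = c.0 :: ··c··> t5
  t5 = 0 :: deadlocked
Partition-refinement fixed point:
  B0 = {s0, t0}
  B1 = {s1, t1}
  B2 = {s2, s3, s5, t2, t3, t5}
  B3 = {s4, t4}
s0 ∈ B0, t0 ∈ B0 → same block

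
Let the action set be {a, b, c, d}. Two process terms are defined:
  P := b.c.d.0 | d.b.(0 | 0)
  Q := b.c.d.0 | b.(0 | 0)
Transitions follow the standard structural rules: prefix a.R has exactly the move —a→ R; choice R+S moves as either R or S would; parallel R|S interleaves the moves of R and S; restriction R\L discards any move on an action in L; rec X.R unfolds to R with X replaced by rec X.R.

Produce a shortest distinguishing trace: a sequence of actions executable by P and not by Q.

Reachable graph of P (12 states):
  p0 = b.c.d.0 | d.b.(0 | 0) | --b--▸ p1, --d--▸ p2
  p1 = c.d.0 | d.b.(0 | 0) | --c--▸ p3, --d--▸ p4
  p2 = b.c.d.0 | b.(0 | 0) | --b--▸ p4, --b--▸ p5
  p3 = d.0 | d.b.(0 | 0) | --d--▸ p6, --d--▸ p7
  p4 = c.d.0 | b.(0 | 0) | --b--▸ p8, --c--▸ p7
  p5 = b.c.d.0 | (0 | 0) | --b--▸ p8
  p6 = 0 | d.b.(0 | 0) | --d--▸ p9
  p7 = d.0 | b.(0 | 0) | --b--▸ p10, --d--▸ p9
  p8 = c.d.0 | (0 | 0) | --c--▸ p10
  p9 = 0 | b.(0 | 0) | --b--▸ p11
  p10 = d.0 | (0 | 0) | --d--▸ p11
  p11 = 0 | (0 | 0) | deadlocked
Reachable graph of Q (8 states):
  q0 = b.c.d.0 | b.(0 | 0) | --b--▸ q1, --b--▸ q2
  q1 = b.c.d.0 | (0 | 0) | --b--▸ q3
  q2 = c.d.0 | b.(0 | 0) | --b--▸ q3, --c--▸ q4
  q3 = c.d.0 | (0 | 0) | --c--▸ q5
  q4 = d.0 | b.(0 | 0) | --b--▸ q5, --d--▸ q6
  q5 = d.0 | (0 | 0) | --d--▸ q7
  q6 = 0 | b.(0 | 0) | --b--▸ q7
  q7 = 0 | (0 | 0) | deadlocked
Trace ⟨d⟩ through P, begin at {p0}:
  step 1 (d): {p2}
  — P admits the full trace.
Trace ⟨d⟩ through Q, begin at {q0}:
  step 1 (d): ∅  — Q cannot continue

d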